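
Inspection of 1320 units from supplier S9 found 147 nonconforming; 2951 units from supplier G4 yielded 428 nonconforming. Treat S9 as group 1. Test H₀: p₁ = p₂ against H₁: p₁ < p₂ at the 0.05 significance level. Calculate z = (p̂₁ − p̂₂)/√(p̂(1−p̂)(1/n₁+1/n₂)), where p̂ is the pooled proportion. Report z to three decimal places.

p̂₁ = 147/1320 = 0.111364, p̂₂ = 428/2951 = 0.145036.
Pooled p̂ = (147+428)/(1320+2951) = 575/4271 = 0.134629.
SE = √(p̂(1−p̂)(1/n₁+1/n₂)) = √(0.134629·0.865371·0.00109644) = √(0.00012774) = 0.011302.
z = (0.111364 − 0.145036)/0.011302 = -0.033672/0.011302 = -2.979.
p-value = P(Z < -2.979) ≈ 0.0014, so at α = 0.05 we reject H₀.

z = -2.979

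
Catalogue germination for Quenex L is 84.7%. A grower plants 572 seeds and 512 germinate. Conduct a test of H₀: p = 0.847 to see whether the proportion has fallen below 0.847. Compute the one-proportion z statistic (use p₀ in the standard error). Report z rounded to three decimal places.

p̂ = 512/572 ≈ 0.89510.
Standard error under H₀: √(0.847×0.153/572) = 0.01505.
z = (0.89510 − 0.847)/0.01505 = 0.04810/0.01505 = 3.196.

z = 3.196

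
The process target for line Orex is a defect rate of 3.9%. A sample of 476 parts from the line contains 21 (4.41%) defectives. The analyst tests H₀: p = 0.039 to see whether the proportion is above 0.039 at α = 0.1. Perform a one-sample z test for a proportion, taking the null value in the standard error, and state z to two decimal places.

p̂ = 21/476 ≈ 0.04412.
Standard error under H₀: √(0.039×0.961/476) = 0.00887.
z = (0.04412 − 0.039)/0.00887 = 0.00512/0.00887 = 0.58.
p-value = P(Z > 0.577) ≈ 0.2821; since p > α = 0.1, fail to reject H₀.

z = 0.58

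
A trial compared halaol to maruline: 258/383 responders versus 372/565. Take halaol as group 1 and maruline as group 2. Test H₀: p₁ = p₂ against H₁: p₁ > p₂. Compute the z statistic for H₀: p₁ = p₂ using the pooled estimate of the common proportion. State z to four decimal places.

z = 0.4871

p̂₁ = 258/383 ≈ 0.673629, p̂₂ = 372/565 ≈ 0.658407.
Pooled p̂ = (258+372)/(383+565) = 630/948 = 0.664557.
SE = √(0.222921 × 0.00438088) = 0.031250.
z = (0.673629 − 0.658407)/0.031250 = 0.015222/0.031250 = 0.4871.
p-value = P(Z > 0.487) ≈ 0.3131.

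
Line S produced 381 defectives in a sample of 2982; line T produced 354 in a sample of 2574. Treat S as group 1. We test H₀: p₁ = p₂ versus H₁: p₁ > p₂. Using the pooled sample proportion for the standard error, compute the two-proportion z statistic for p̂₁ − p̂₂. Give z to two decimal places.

p̂₁ = 381/2982 ≈ 0.1278, p̂₂ = 354/2574 ≈ 0.1375.
Pooled p̂ = (381+354)/(2982+2574) = 735/5556 = 0.1323.
SE = √(0.114789 × 0.000723846) = 0.0091.
z = (0.1278 − 0.1375)/0.0091 = -0.0097/0.0091 = -1.07.
p-value = P(Z > -1.071) ≈ 0.8579.

z = -1.07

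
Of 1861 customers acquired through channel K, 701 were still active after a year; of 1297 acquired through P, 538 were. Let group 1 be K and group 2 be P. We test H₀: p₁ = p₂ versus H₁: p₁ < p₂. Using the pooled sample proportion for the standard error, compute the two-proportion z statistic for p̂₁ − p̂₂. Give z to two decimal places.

p̂₁ = 701/1861 ≈ 0.37668, p̂₂ = 538/1297 ≈ 0.41480.
Pooled p̂ = (701+538)/(1861+1297) = 1239/3158 = 0.39234.
SE = √(0.238409 × 0.00130836) = 0.01766.
z = (0.37668 − 0.41480)/0.01766 = -0.03812/0.01766 = -2.16.

z = -2.16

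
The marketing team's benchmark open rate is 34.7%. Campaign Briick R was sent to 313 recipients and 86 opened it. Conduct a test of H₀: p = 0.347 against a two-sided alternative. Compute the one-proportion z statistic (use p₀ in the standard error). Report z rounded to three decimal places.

p̂ = 86/313 ≈ 0.27476.
SE = √(p₀(1−p₀)/n) = √(0.22659/313) = 0.02691.
z = (0.27476 − 0.347)/0.02691 = -0.07224/0.02691 = -2.685.

z = -2.685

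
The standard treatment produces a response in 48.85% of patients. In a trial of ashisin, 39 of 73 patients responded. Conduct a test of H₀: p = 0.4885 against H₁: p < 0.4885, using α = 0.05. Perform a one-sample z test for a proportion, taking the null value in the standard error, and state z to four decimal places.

z = 0.7819

p̂ = 39/73 ≈ 0.534247.
Under H₀, SE = √(0.4885·0.5115/73) = √(0.00342285) = 0.058505.
z = (0.534247 − 0.4885)/0.058505 = 0.045747/0.058505 = 0.7819.
p-value = P(Z < 0.782) ≈ 0.7829. With α = 0.05, fail to reject H₀.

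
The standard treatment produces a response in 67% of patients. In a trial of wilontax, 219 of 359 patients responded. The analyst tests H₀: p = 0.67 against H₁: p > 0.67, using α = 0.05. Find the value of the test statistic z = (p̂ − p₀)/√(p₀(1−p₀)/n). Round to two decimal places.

z = -2.42

p̂ = 219/359 = 0.6100.
Standard error under H₀: √(0.67×0.33/359) = 0.0248.
z = (0.6100 − 0.67)/0.0248 = -0.0600/0.0248 = -2.42.
p-value = P(Z > -2.417) ≈ 0.9922, so at α = 0.05 we fail to reject H₀.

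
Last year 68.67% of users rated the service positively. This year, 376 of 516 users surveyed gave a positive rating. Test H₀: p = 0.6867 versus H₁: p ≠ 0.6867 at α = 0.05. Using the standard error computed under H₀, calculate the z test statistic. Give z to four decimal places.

z = 2.0560

p̂ = 376/516 ≈ 0.728682.
SE = √(p₀(1−p₀)/n) = √(0.21514/516) = 0.020419.
z = (0.728682 − 0.6867)/0.020419 = 0.041982/0.020419 = 2.0560.
Two-sided p-value ≈ 2·Φ(−2.056) = 0.0398. With α = 0.05, reject H₀.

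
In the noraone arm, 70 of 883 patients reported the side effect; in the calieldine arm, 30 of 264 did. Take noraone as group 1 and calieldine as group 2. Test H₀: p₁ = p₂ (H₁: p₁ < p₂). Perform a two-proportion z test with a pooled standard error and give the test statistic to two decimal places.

z = -1.74

p̂₁ = 70/883 = 0.07928, p̂₂ = 30/264 = 0.11364.
Pooled p̂ = (70+30)/(883+264) = 100/1147 = 0.08718.
SE = √(0.0795829 × 0.00492038) = 0.01979.
z = (0.07928 − 0.11364)/0.01979 = -0.03436/0.01979 = -1.74.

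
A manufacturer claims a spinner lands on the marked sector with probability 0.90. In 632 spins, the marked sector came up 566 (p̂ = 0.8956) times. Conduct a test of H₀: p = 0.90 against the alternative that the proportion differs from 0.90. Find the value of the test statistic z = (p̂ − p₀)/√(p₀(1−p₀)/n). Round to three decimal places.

z = -0.371

p̂ = 566/632 = 0.89557.
SE = √(p₀(1−p₀)/n) = √(0.09/632) = 0.01193.
z = (0.89557 − 0.9)/0.01193 = -0.00443/0.01193 = -0.371.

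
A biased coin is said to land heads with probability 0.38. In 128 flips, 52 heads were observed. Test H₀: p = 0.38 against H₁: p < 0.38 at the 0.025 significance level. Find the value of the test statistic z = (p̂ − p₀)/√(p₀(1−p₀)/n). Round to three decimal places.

z = 0.612

p̂ = 52/128 ≈ 0.40625.
Under H₀, SE = √(0.38·0.62/128) = √(0.00184063) = 0.04290.
z = (0.40625 − 0.38)/0.04290 = 0.02625/0.04290 = 0.612.
p-value = P(Z < 0.612) ≈ 0.7297, so at α = 0.025 we fail to reject H₀.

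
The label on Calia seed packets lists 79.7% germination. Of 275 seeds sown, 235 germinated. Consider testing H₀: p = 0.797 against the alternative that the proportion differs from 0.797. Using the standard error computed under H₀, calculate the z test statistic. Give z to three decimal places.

z = 2.372

p̂ = 235/275 = 0.85455.
Under H₀, SE = √(0.797·0.203/275) = √(0.000588331) = 0.02426.
z = (0.85455 − 0.797)/0.02426 = 0.05755/0.02426 = 2.372.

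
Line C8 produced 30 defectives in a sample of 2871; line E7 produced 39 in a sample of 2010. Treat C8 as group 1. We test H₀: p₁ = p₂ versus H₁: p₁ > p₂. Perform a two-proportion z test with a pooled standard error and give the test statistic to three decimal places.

z = -2.608

p̂₁ = 30/2871 = 0.010449, p̂₂ = 39/2010 = 0.019403.
Pooled p̂ = (30+39)/(2871+2010) = 69/4881 = 0.014136.
SE = √(p̂(1−p̂)(1/n₁+1/n₂)) = √(0.014136·0.985864·0.000845823) = √(1.17879e-05) = 0.003433.
z = (0.010449 − 0.019403)/0.003433 = -0.008954/0.003433 = -2.608.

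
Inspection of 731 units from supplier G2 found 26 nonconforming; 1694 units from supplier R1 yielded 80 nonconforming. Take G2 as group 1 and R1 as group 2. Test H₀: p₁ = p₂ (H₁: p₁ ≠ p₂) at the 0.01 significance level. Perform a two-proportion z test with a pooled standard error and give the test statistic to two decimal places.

p̂₁ = 26/731 ≈ 0.0356, p̂₂ = 80/1694 ≈ 0.0472.
Pooled p̂ = (26+80)/(731+1694) = 106/2425 = 0.0437.
SE = √(0.0418007 × 0.00195831) = 0.0090.
z = (0.0356 − 0.0472)/0.0090 = -0.0116/0.0090 = -1.29.
Two-sided p-value ≈ 2·Φ(−1.288) = 0.1976; since p > α = 0.01, fail to reject H₀.

z = -1.29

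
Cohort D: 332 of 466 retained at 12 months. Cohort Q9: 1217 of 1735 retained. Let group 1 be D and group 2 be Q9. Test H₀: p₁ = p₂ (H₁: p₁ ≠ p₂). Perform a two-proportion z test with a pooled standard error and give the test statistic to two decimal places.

p̂₁ = 332/466 ≈ 0.7124, p̂₂ = 1217/1735 ≈ 0.7014.
Pooled p̂ = (332+1217)/(466+1735) = 1549/2201 = 0.7038.
SE = √(0.208477 × 0.00272229) = 0.0238.
z = (0.7124 − 0.7014)/0.0238 = 0.0110/0.0238 = 0.46.

z = 0.46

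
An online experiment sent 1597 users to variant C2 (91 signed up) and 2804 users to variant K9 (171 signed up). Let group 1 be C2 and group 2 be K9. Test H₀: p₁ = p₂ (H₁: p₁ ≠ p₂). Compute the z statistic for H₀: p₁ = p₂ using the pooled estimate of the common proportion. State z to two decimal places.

p̂₁ = 91/1597 = 0.0570, p̂₂ = 171/2804 = 0.0610.
Pooled p̂ = (91+171)/(1597+2804) = 262/4401 = 0.0595.
SE = √(0.0559879 × 0.000982807) = 0.0074.
z = (0.0570 − 0.0610)/0.0074 = -0.0040/0.0074 = -0.54.
Two-sided p-value ≈ 2·Φ(−0.540) = 0.5895.

z = -0.54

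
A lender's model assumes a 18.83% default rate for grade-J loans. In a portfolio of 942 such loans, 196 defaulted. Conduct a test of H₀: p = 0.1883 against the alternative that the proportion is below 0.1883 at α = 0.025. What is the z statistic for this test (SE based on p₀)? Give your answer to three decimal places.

p̂ = 196/942 ≈ 0.20807.
Under H₀, SE = √(0.1883·0.8117/942) = √(0.000162254) = 0.01274.
z = (0.20807 − 0.1883)/0.01274 = 0.01977/0.01274 = 1.552.
p-value = P(Z < 1.552) ≈ 0.9397. With α = 0.025, fail to reject H₀.

z = 1.552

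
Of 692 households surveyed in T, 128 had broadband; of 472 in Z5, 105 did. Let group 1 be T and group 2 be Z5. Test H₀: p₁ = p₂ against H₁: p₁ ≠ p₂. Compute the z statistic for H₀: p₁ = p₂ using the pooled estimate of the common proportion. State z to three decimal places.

z = -1.569

p̂₁ = 128/692 ≈ 0.18497, p̂₂ = 105/472 ≈ 0.22246.
Pooled p̂ = (128+105)/(692+472) = 233/1164 = 0.20017.
SE = √(0.160103 × 0.00356373) = 0.02389.
z = (0.18497 − 0.22246)/0.02389 = -0.03749/0.02389 = -1.569.
p-value = 2·P(Z > 1.569) ≈ 0.1166.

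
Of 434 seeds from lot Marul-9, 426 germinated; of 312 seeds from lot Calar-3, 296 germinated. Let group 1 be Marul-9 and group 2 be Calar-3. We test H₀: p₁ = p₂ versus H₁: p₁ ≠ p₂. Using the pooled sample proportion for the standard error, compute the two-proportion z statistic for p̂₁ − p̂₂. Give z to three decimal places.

p̂₁ = 426/434 ≈ 0.98157, p̂₂ = 296/312 ≈ 0.94872.
Pooled p̂ = (426+296)/(434+312) = 722/746 = 0.96783.
SE = √(0.0311366 × 0.00550928) = 0.01310.
z = (0.98157 − 0.94872)/0.01310 = 0.03285/0.01310 = 2.508.
Two-sided p-value ≈ 2·Φ(−2.508) = 0.0121.

z = 2.508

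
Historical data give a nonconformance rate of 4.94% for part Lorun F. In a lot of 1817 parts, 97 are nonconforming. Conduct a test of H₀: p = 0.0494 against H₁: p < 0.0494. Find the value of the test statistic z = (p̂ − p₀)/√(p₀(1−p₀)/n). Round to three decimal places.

z = 0.784

p̂ = 97/1817 ≈ 0.053385.
Under H₀, SE = √(0.0494·0.9506/1817) = √(2.58446e-05) = 0.005084.
z = (0.053385 − 0.0494)/0.005084 = 0.003985/0.005084 = 0.784.
p-value = P(Z < 0.784) ≈ 0.7834.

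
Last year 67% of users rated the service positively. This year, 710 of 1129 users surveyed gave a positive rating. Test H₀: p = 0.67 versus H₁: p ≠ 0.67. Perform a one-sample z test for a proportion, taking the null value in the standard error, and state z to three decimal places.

p̂ = 710/1129 ≈ 0.62888.
Under H₀, SE = √(0.67·0.33/1129) = √(0.000195837) = 0.01399.
z = (0.62888 − 0.67)/0.01399 = -0.04112/0.01399 = -2.939.
p-value = 2·P(Z > 2.939) ≈ 0.0033.

z = -2.939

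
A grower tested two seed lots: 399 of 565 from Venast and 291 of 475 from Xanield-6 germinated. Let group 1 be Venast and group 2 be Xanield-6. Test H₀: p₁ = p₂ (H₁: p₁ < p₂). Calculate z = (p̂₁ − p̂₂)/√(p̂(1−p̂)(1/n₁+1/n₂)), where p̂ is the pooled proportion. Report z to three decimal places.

p̂₁ = 399/565 ≈ 0.706195, p̂₂ = 291/475 ≈ 0.612632.
Pooled p̂ = (399+291)/(565+475) = 690/1040 = 0.663462.
SE = √(0.22328 × 0.00387517) = 0.029415.
z = (0.706195 − 0.612632)/0.029415 = 0.093563/0.029415 = 3.181.

z = 3.181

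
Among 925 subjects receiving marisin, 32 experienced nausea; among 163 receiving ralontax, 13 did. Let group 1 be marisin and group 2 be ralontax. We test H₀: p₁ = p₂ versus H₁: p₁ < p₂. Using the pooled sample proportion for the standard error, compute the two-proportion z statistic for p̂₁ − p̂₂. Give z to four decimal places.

z = -2.6698

p̂₁ = 32/925 = 0.034595, p̂₂ = 13/163 = 0.079755.
Pooled p̂ = (32+13)/(925+163) = 45/1088 = 0.041360.
SE = √(0.0396496 × 0.00721605) = 0.016915.
z = (0.034595 − 0.079755)/0.016915 = -0.045160/0.016915 = -2.6698.
p-value = P(Z < -2.670) ≈ 0.0038.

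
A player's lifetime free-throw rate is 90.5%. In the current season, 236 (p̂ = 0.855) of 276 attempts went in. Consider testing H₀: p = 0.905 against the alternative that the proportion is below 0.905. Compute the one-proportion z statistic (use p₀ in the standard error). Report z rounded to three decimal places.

z = -2.829

p̂ = 236/276 = 0.85507.
SE = √(p₀(1−p₀)/n) = √(0.085975/276) = 0.01765.
z = (0.85507 − 0.905)/0.01765 = -0.04993/0.01765 = -2.829.
p-value = P(Z < -2.829) ≈ 0.0023.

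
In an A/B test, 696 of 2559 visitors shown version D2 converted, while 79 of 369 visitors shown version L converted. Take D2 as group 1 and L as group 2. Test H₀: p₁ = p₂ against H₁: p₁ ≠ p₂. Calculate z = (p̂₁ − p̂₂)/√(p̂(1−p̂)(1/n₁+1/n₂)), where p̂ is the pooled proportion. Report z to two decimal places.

p̂₁ = 696/2559 = 0.27198, p̂₂ = 79/369 = 0.21409.
Pooled p̂ = (696+79)/(2559+369) = 775/2928 = 0.26469.
SE = √(0.194627 × 0.0031008) = 0.02457.
z = (0.27198 − 0.21409)/0.02457 = 0.05789/0.02457 = 2.36.

z = 2.36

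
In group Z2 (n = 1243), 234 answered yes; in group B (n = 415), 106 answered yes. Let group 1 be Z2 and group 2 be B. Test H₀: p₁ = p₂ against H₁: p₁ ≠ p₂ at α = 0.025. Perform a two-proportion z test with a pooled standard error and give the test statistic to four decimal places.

z = -2.9344

p̂₁ = 234/1243 ≈ 0.188254, p̂₂ = 106/415 ≈ 0.255422.
Pooled p̂ = (234+106)/(1243+415) = 340/1658 = 0.205066.
SE = √(0.163014 × 0.00321414) = 0.022890.
z = (0.188254 − 0.255422)/0.022890 = -0.067168/0.022890 = -2.9344.
Two-sided p-value ≈ 2·Φ(−2.934) = 0.0033, so at α = 0.025 we reject H₀.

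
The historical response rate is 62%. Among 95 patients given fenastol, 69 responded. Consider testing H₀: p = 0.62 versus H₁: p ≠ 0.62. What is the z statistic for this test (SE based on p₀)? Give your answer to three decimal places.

p̂ = 69/95 ≈ 0.72632.
Under H₀, SE = √(0.62·0.38/95) = √(0.00248) = 0.04980.
z = (0.72632 − 0.62)/0.04980 = 0.10632/0.04980 = 2.135.

z = 2.135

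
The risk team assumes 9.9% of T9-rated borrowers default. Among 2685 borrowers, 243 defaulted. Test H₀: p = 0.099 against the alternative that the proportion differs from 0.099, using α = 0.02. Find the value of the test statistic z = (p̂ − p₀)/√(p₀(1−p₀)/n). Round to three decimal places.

z = -1.474

p̂ = 243/2685 ≈ 0.090503.
Standard error under H₀: √(0.099×0.901/2685) = 0.005764.
z = (0.090503 − 0.099)/0.005764 = -0.008497/0.005764 = -1.474.
p-value = 2·P(Z > 1.474) ≈ 0.1404; since p > α = 0.02, fail to reject H₀.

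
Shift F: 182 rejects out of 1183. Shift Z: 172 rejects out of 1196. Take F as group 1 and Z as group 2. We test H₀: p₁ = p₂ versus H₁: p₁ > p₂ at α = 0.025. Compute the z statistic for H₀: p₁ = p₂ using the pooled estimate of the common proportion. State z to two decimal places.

z = 0.69

p̂₁ = 182/1183 ≈ 0.15385, p̂₂ = 172/1196 ≈ 0.14381.
Pooled p̂ = (182+172)/(1183+1196) = 354/2379 = 0.14880.
SE = √(0.12666 × 0.00168143) = 0.01459.
z = (0.15385 − 0.14381)/0.01459 = 0.01004/0.01459 = 0.69.
p-value = P(Z > 0.688) ≈ 0.2459; since p > α = 0.025, fail to reject H₀.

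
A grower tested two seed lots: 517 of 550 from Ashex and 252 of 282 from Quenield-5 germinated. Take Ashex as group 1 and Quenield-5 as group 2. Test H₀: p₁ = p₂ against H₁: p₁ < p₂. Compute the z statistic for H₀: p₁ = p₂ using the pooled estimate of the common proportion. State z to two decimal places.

p̂₁ = 517/550 ≈ 0.9400, p̂₂ = 252/282 ≈ 0.8936.
Pooled p̂ = (517+252)/(550+282) = 769/832 = 0.9243.
SE = √(p̂(1−p̂)(1/n₁+1/n₂)) = √(0.9243·0.0757·0.00536428) = √(0.000375432) = 0.0194.
z = (0.9400 − 0.8936)/0.0194 = 0.0464/0.0194 = 2.39.
p-value = P(Z < 2.394) ≈ 0.9917.

z = 2.39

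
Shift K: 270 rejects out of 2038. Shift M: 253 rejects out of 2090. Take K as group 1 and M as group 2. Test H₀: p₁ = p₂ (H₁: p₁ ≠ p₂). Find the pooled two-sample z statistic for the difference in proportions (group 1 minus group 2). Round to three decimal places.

z = 1.104

p̂₁ = 270/2038 = 0.132483, p̂₂ = 253/2090 = 0.121053.
Pooled p̂ = (270+253)/(2038+2090) = 523/4128 = 0.126696.
SE = √(p̂(1−p̂)(1/n₁+1/n₂)) = √(0.126696·0.873304·0.000969146) = √(0.00010723) = 0.010355.
z = (0.132483 − 0.121053)/0.010355 = 0.011430/0.010355 = 1.104.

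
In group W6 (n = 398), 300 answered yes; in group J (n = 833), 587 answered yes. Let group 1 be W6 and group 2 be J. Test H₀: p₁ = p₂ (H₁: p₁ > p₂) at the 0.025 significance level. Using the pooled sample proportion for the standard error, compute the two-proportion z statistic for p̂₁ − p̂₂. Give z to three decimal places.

z = 1.795

p̂₁ = 300/398 = 0.753769, p̂₂ = 587/833 = 0.704682.
Pooled p̂ = (300+587)/(398+833) = 887/1231 = 0.720552.
SE = √(0.201357 × 0.00371304) = 0.027343.
z = (0.753769 − 0.704682)/0.027343 = 0.049087/0.027343 = 1.795.
p-value = P(Z > 1.795) ≈ 0.0363. With α = 0.025, fail to reject H₀.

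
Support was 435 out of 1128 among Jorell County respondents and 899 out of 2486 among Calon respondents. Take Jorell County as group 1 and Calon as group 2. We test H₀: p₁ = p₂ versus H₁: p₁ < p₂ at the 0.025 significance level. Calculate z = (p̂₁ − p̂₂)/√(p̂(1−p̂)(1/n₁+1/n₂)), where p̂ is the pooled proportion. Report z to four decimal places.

p̂₁ = 435/1128 ≈ 0.385638, p̂₂ = 899/2486 ≈ 0.361625.
Pooled p̂ = (435+899)/(1128+2486) = 1334/3614 = 0.369120.
SE = √(p̂(1−p̂)(1/n₁+1/n₂)) = √(0.369120·0.630880·0.00128878) = √(0.000300118) = 0.017324.
z = (0.385638 − 0.361625)/0.017324 = 0.024013/0.017324 = 1.3861.
p-value = P(Z < 1.386) ≈ 0.9171; since p > α = 0.025, fail to reject H₀.

z = 1.3861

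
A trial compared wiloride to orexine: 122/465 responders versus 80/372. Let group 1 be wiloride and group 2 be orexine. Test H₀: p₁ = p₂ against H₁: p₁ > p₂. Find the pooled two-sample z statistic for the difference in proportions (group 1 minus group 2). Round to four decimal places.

p̂₁ = 122/465 = 0.262366, p̂₂ = 80/372 = 0.215054.
Pooled p̂ = (122+80)/(465+372) = 202/837 = 0.241338.
SE = √(0.183094 × 0.00483871) = 0.029765.
z = (0.262366 − 0.215054)/0.029765 = 0.047312/0.029765 = 1.5895.
p-value = P(Z > 1.590) ≈ 0.0560.

z = 1.5895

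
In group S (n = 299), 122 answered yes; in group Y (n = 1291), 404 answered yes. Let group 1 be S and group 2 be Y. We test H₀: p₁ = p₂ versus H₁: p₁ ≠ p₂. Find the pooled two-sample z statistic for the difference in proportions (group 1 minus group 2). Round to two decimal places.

p̂₁ = 122/299 ≈ 0.4080, p̂₂ = 404/1291 ≈ 0.3129.
Pooled p̂ = (122+404)/(299+1291) = 526/1590 = 0.3308.
SE = √(0.221377 × 0.00411907) = 0.0302.
z = (0.4080 − 0.3129)/0.0302 = 0.0951/0.0302 = 3.15.

z = 3.15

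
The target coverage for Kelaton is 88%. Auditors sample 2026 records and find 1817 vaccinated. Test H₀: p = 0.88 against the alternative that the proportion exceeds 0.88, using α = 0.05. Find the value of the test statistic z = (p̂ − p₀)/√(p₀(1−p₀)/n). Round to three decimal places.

p̂ = 1817/2026 = 0.896841.
Under H₀, SE = √(0.88·0.12/2026) = √(5.21224e-05) = 0.007220.
z = (0.896841 − 0.88)/0.007220 = 0.016841/0.007220 = 2.333.
p-value = P(Z > 2.333) ≈ 0.0098. With α = 0.05, reject H₀.

z = 2.333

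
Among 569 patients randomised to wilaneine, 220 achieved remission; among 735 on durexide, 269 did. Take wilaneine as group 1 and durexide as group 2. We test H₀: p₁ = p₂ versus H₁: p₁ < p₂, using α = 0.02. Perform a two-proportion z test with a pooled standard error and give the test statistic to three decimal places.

p̂₁ = 220/569 ≈ 0.38664, p̂₂ = 269/735 ≈ 0.36599.
Pooled p̂ = (220+269)/(569+735) = 489/1304 = 0.37500.
SE = √(p̂(1−p̂)(1/n₁+1/n₂)) = √(0.37500·0.62500·0.00311801) = √(0.000730784) = 0.02703.
z = (0.38664 − 0.36599)/0.02703 = 0.02065/0.02703 = 0.764.
p-value = P(Z < 0.764) ≈ 0.7776; since p > α = 0.02, fail to reject H₀.

z = 0.764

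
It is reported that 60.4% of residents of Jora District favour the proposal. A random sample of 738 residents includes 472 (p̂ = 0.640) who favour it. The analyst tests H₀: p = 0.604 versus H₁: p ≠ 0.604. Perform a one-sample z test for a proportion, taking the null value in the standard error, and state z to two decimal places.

z = 1.98

p̂ = 472/738 ≈ 0.6396.
Under H₀, SE = √(0.604·0.396/738) = √(0.000324098) = 0.0180.
z = (0.6396 − 0.604)/0.0180 = 0.0356/0.0180 = 1.98.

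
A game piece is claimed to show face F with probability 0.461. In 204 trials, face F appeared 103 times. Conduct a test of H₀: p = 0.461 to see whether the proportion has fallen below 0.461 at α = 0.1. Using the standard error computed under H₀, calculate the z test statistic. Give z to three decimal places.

z = 1.258

p̂ = 103/204 = 0.50490.
SE = √(p₀(1−p₀)/n) = √(0.24848/204) = 0.03490.
z = (0.50490 − 0.461)/0.03490 = 0.04390/0.03490 = 1.258.
p-value = P(Z < 1.258) ≈ 0.8958. With α = 0.1, fail to reject H₀.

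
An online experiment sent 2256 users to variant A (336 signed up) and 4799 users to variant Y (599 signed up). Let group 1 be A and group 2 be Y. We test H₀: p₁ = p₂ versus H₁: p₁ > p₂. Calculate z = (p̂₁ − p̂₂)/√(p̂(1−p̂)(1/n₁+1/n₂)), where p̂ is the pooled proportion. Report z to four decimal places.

p̂₁ = 336/2256 = 0.1489362, p̂₂ = 599/4799 = 0.1248177.
Pooled p̂ = (336+599)/(2256+4799) = 935/7055 = 0.1325301.
SE = √(p̂(1−p̂)(1/n₁+1/n₂)) = √(0.1325301·0.8674699·0.000651639) = √(7.49163e-05) = 0.0086554.
z = (0.1489362 − 0.1248177)/0.0086554 = 0.0241185/0.0086554 = 2.7865.

z = 2.7865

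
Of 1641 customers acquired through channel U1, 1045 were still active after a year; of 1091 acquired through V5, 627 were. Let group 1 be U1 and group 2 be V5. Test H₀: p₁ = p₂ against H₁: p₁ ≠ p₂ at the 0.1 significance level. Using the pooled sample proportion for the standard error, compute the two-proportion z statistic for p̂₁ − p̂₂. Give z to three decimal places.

p̂₁ = 1045/1641 ≈ 0.636807, p̂₂ = 627/1091 ≈ 0.574702.
Pooled p̂ = (1045+627)/(1641+1091) = 1672/2732 = 0.612006.
SE = √(p̂(1−p̂)(1/n₁+1/n₂)) = √(0.612006·0.387994·0.00152597) = √(0.00036235) = 0.019035.
z = (0.636807 − 0.574702)/0.019035 = 0.062105/0.019035 = 3.263.
p-value = 2·P(Z > 3.263) ≈ 0.0011. With α = 0.1, reject H₀.

z = 3.263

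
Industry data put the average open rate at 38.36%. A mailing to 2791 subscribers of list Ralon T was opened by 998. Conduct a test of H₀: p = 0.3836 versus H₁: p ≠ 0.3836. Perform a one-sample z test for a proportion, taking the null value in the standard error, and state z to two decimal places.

z = -2.83

p̂ = 998/2791 = 0.3576.
Under H₀, SE = √(0.3836·0.6164/2791) = √(8.47191e-05) = 0.0092.
z = (0.3576 − 0.3836)/0.0092 = -0.0260/0.0092 = -2.83.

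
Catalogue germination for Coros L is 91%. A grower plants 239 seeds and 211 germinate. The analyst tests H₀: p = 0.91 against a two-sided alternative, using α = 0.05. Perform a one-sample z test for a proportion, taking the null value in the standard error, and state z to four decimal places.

p̂ = 211/239 ≈ 0.882845.
Under H₀, SE = √(0.91·0.09/239) = √(0.000342678) = 0.018512.
z = (0.882845 − 0.91)/0.018512 = -0.027155/0.018512 = -1.4669.
Two-sided p-value ≈ 2·Φ(−1.467) = 0.1424, so at α = 0.05 we fail to reject H₀.

z = -1.4669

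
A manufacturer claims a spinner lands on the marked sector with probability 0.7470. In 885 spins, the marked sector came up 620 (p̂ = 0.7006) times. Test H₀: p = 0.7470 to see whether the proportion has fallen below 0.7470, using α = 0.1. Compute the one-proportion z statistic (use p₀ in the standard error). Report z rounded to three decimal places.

z = -3.178

p̂ = 620/885 = 0.700565.
Under H₀, SE = √(0.747·0.253/885) = √(0.000213549) = 0.014613.
z = (0.700565 − 0.747)/0.014613 = -0.046435/0.014613 = -3.178.
p-value = P(Z < -3.178) ≈ 0.0007; since p < α = 0.1, reject H₀.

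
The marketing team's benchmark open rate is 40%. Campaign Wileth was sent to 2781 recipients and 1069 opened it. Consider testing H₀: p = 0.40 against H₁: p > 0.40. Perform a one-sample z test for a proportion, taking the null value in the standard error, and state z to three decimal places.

z = -1.680

p̂ = 1069/2781 ≈ 0.38439.
Under H₀, SE = √(0.4·0.6/2781) = √(8.62999e-05) = 0.00929.
z = (0.38439 − 0.4)/0.00929 = -0.01561/0.00929 = -1.680.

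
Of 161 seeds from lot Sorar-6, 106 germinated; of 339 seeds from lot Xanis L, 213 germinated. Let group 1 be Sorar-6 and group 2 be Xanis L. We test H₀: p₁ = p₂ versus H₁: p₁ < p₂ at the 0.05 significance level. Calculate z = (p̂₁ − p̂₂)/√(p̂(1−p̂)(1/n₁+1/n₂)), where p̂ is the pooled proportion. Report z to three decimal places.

p̂₁ = 106/161 ≈ 0.65839, p̂₂ = 213/339 ≈ 0.62832.
Pooled p̂ = (106+213)/(161+339) = 319/500 = 0.63800.
SE = √(0.230956 × 0.00916103) = 0.04600.
z = (0.65839 − 0.62832)/0.04600 = 0.03007/0.04600 = 0.654.
p-value = P(Z < 0.654) ≈ 0.7433; since p > α = 0.05, fail to reject H₀.

z = 0.654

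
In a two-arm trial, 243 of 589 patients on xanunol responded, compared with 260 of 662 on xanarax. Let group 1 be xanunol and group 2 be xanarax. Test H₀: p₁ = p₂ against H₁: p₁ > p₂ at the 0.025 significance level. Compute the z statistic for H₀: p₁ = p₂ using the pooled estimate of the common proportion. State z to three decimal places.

p̂₁ = 243/589 ≈ 0.41256, p̂₂ = 260/662 ≈ 0.39275.
Pooled p̂ = (243+260)/(589+662) = 503/1251 = 0.40208.
SE = √(p̂(1−p̂)(1/n₁+1/n₂)) = √(0.40208·0.59792·0.00320837) = √(0.000771328) = 0.02777.
z = (0.41256 − 0.39275)/0.02777 = 0.01981/0.02777 = 0.713.
p-value = P(Z > 0.713) ≈ 0.2378; since p > α = 0.025, fail to reject H₀.

z = 0.713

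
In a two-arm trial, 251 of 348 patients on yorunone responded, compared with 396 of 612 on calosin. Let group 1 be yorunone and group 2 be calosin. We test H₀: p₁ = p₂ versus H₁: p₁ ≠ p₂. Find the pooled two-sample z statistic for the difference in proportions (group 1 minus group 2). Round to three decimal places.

p̂₁ = 251/348 = 0.72126, p̂₂ = 396/612 = 0.64706.
Pooled p̂ = (251+396)/(348+612) = 647/960 = 0.67396.
SE = √(0.219738 × 0.00450755) = 0.03147.
z = (0.72126 − 0.64706)/0.03147 = 0.07420/0.03147 = 2.358.

z = 2.358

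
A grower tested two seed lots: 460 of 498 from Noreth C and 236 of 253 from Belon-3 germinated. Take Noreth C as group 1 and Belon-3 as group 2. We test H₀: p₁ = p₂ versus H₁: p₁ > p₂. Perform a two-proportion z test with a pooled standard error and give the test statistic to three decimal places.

z = -0.453

p̂₁ = 460/498 = 0.923695, p̂₂ = 236/253 = 0.932806.
Pooled p̂ = (460+236)/(498+253) = 696/751 = 0.926764.
SE = √(0.0678722 × 0.0059606) = 0.020114.
z = (0.923695 − 0.932806)/0.020114 = -0.009111/0.020114 = -0.453.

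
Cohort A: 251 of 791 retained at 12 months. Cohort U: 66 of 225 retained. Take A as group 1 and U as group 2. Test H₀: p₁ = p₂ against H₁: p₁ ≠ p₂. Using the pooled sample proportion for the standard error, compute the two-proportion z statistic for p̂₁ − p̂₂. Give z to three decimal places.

p̂₁ = 251/791 ≈ 0.31732, p̂₂ = 66/225 ≈ 0.29333.
Pooled p̂ = (251+66)/(791+225) = 317/1016 = 0.31201.
SE = √(0.214659 × 0.00570867) = 0.03501.
z = (0.31732 − 0.29333)/0.03501 = 0.02399/0.03501 = 0.685.
p-value = 2·P(Z > 0.685) ≈ 0.4932.

z = 0.685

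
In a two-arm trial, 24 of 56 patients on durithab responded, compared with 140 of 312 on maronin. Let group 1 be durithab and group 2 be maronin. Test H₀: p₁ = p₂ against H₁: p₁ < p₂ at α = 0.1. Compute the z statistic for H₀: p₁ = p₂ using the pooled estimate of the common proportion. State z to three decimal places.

z = -0.279

p̂₁ = 24/56 = 0.42857, p̂₂ = 140/312 = 0.44872.
Pooled p̂ = (24+140)/(56+312) = 164/368 = 0.44565.
SE = √(0.247046 × 0.0210623) = 0.07213.
z = (0.42857 − 0.44872)/0.07213 = -0.02015/0.07213 = -0.279.
p-value = P(Z < -0.279) ≈ 0.3900, so at α = 0.1 we fail to reject H₀.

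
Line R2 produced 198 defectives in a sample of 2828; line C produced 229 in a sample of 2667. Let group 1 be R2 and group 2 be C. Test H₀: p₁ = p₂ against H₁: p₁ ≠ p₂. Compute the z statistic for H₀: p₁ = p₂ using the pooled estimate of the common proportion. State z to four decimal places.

z = -2.1935

p̂₁ = 198/2828 ≈ 0.070014, p̂₂ = 229/2667 ≈ 0.085864.
Pooled p̂ = (198+229)/(2828+2667) = 427/5495 = 0.077707.
SE = √(p̂(1−p̂)(1/n₁+1/n₂)) = √(0.077707·0.922293·0.00072856) = √(5.22149e-05) = 0.007226.
z = (0.070014 − 0.085864)/0.007226 = -0.015850/0.007226 = -2.1935.
Two-sided p-value ≈ 2·Φ(−2.193) = 0.0283.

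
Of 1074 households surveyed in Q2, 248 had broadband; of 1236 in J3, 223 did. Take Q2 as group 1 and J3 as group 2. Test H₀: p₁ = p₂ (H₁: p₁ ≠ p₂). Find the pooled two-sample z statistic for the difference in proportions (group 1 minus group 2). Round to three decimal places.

p̂₁ = 248/1074 = 0.23091, p̂₂ = 223/1236 = 0.18042.
Pooled p̂ = (248+223)/(1074+1236) = 471/2310 = 0.20390.
SE = √(0.162322 × 0.00174016) = 0.01681.
z = (0.23091 − 0.18042)/0.01681 = 0.05049/0.01681 = 3.004.
Two-sided p-value ≈ 2·Φ(−3.004) = 0.0027.

z = 3.004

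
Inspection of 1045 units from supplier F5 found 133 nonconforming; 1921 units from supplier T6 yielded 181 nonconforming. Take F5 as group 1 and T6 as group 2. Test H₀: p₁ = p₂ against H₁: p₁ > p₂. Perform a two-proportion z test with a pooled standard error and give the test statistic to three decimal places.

z = 2.795

p̂₁ = 133/1045 ≈ 0.127273, p̂₂ = 181/1921 ≈ 0.094222.
Pooled p̂ = (133+181)/(1045+1921) = 314/2966 = 0.105866.
SE = √(p̂(1−p̂)(1/n₁+1/n₂)) = √(0.105866·0.894134·0.0014775) = √(0.000139858) = 0.011826.
z = (0.127273 − 0.094222)/0.011826 = 0.033051/0.011826 = 2.795.
p-value = P(Z > 2.795) ≈ 0.0026.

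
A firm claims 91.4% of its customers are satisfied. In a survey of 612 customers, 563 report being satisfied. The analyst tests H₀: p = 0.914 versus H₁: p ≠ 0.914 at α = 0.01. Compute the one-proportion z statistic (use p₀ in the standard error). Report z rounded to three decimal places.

p̂ = 563/612 = 0.919935.
Under H₀, SE = √(0.914·0.086/612) = √(0.000128438) = 0.011333.
z = (0.919935 − 0.914)/0.011333 = 0.005935/0.011333 = 0.524.
Two-sided p-value ≈ 2·Φ(−0.524) = 0.6005, so at α = 0.01 we fail to reject H₀.

z = 0.524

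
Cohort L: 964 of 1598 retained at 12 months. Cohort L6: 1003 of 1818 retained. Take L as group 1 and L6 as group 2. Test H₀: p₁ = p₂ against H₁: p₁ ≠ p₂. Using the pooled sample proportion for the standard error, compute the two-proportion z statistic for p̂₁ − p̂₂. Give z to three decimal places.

z = 3.042

p̂₁ = 964/1598 = 0.603254, p̂₂ = 1003/1818 = 0.551705.
Pooled p̂ = (964+1003)/(1598+1818) = 1967/3416 = 0.575820.
SE = √(p̂(1−p̂)(1/n₁+1/n₂)) = √(0.575820·0.424180·0.00117584) = √(0.0002872) = 0.016947.
z = (0.603254 − 0.551705)/0.016947 = 0.051549/0.016947 = 3.042.
Two-sided p-value ≈ 2·Φ(−3.042) = 0.0024.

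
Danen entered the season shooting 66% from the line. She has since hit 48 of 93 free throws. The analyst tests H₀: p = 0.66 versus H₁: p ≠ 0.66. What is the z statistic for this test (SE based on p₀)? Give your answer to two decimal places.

z = -2.93

p̂ = 48/93 = 0.5161.
SE = √(p₀(1−p₀)/n) = √(0.2244/93) = 0.0491.
z = (0.5161 − 0.66)/0.0491 = -0.1439/0.0491 = -2.93.
p-value = 2·P(Z > 2.929) ≈ 0.0034.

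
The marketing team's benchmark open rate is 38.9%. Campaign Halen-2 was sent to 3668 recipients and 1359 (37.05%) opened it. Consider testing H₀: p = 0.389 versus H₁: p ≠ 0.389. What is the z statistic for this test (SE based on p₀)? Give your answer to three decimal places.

p̂ = 1359/3668 = 0.37050.
Under H₀, SE = √(0.389·0.611/3668) = √(6.4798e-05) = 0.00805.
z = (0.37050 − 0.389)/0.00805 = -0.01850/0.00805 = -2.298.

z = -2.298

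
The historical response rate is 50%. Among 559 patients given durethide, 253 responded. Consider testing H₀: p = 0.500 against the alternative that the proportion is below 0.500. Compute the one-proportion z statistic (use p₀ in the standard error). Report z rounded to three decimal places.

z = -2.242

p̂ = 253/559 ≈ 0.45259.
SE = √(p₀(1−p₀)/n) = √(0.25/559) = 0.02115.
z = (0.45259 − 0.5)/0.02115 = -0.04741/0.02115 = -2.242.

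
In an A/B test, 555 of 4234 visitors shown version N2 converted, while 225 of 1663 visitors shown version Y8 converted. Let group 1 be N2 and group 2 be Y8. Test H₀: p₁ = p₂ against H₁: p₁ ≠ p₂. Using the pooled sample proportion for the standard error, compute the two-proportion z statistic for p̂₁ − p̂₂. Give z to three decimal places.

p̂₁ = 555/4234 = 0.131082, p̂₂ = 225/1663 = 0.135298.
Pooled p̂ = (555+225)/(4234+1663) = 780/5897 = 0.132271.
SE = √(0.114775 × 0.000837506) = 0.009804.
z = (0.131082 − 0.135298)/0.009804 = -0.004216/0.009804 = -0.430.
Two-sided p-value ≈ 2·Φ(−0.430) = 0.6672.

z = -0.430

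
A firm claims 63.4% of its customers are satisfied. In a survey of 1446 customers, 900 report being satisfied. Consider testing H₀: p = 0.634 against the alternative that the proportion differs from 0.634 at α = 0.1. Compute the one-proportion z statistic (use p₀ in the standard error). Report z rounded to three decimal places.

p̂ = 900/1446 = 0.62241.
Under H₀, SE = √(0.634·0.366/1446) = √(0.000160473) = 0.01267.
z = (0.62241 − 0.634)/0.01267 = -0.01159/0.01267 = -0.915.
p-value = 2·P(Z > 0.915) ≈ 0.3601. With α = 0.1, fail to reject H₀.

z = -0.915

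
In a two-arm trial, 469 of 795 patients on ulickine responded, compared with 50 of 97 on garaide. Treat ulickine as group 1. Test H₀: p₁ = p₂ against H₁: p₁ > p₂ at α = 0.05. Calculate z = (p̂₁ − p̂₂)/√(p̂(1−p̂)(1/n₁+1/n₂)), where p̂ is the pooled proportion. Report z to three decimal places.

z = 1.404

p̂₁ = 469/795 = 0.58994, p̂₂ = 50/97 = 0.51546.
Pooled p̂ = (469+50)/(795+97) = 519/892 = 0.58184.
SE = √(0.243302 × 0.0115671) = 0.05305.
z = (0.58994 − 0.51546)/0.05305 = 0.07448/0.05305 = 1.404.
p-value = P(Z > 1.404) ≈ 0.0802, so at α = 0.05 we fail to reject H₀.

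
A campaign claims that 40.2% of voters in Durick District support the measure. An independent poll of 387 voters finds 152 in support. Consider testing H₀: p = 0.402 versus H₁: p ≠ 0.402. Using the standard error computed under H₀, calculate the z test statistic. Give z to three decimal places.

z = -0.371

p̂ = 152/387 = 0.39276.
Under H₀, SE = √(0.402·0.598/387) = √(0.000621178) = 0.02492.
z = (0.39276 − 0.402)/0.02492 = -0.00924/0.02492 = -0.371.
Two-sided p-value ≈ 2·Φ(−0.371) = 0.7110.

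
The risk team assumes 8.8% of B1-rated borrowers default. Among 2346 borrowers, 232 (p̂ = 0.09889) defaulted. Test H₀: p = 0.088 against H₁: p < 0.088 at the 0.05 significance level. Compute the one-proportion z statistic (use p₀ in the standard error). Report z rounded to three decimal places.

p̂ = 232/2346 ≈ 0.09889.
SE = √(p₀(1−p₀)/n) = √(0.080256/2346) = 0.00585.
z = (0.09889 − 0.088)/0.00585 = 0.01089/0.00585 = 1.862.
p-value = P(Z < 1.862) ≈ 0.9687, so at α = 0.05 we fail to reject H₀.

z = 1.862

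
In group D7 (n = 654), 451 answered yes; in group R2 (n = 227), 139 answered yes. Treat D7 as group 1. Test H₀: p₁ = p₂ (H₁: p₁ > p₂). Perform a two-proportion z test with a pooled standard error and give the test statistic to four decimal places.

z = 2.1326

p̂₁ = 451/654 ≈ 0.689602, p̂₂ = 139/227 ≈ 0.612335.
Pooled p̂ = (451+139)/(654+227) = 590/881 = 0.669694.
SE = √(p̂(1−p̂)(1/n₁+1/n₂)) = √(0.669694·0.330306·0.00593434) = √(0.0013127) = 0.036231.
z = (0.689602 − 0.612335)/0.036231 = 0.077267/0.036231 = 2.1326.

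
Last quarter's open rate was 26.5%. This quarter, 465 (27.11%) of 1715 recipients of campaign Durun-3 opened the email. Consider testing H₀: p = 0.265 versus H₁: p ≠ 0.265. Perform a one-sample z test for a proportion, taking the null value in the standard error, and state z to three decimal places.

p̂ = 465/1715 ≈ 0.27114.
Under H₀, SE = √(0.265·0.735/1715) = √(0.000113571) = 0.01066.
z = (0.27114 − 0.265)/0.01066 = 0.00614/0.01066 = 0.576.

z = 0.576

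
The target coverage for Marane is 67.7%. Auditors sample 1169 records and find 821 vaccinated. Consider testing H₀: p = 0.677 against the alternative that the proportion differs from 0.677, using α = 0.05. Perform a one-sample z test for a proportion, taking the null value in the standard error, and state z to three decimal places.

p̂ = 821/1169 ≈ 0.702310.
Standard error under H₀: √(0.677×0.323/1169) = 0.013677.
z = (0.702310 − 0.677)/0.013677 = 0.025310/0.013677 = 1.851.
Two-sided p-value ≈ 2·Φ(−1.851) = 0.0642, so at α = 0.05 we fail to reject H₀.

z = 1.851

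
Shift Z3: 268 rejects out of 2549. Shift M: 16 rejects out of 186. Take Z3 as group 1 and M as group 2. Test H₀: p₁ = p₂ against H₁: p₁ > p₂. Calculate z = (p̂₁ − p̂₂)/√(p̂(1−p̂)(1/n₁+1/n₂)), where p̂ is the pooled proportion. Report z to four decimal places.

z = 0.8251

p̂₁ = 268/2549 ≈ 0.105139, p̂₂ = 16/186 ≈ 0.086022.
Pooled p̂ = (268+16)/(2549+186) = 284/2735 = 0.103839.
SE = √(0.0930566 × 0.00576865) = 0.023169.
z = (0.105139 − 0.086022)/0.023169 = 0.019117/0.023169 = 0.8251.
p-value = P(Z > 0.825) ≈ 0.2046.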